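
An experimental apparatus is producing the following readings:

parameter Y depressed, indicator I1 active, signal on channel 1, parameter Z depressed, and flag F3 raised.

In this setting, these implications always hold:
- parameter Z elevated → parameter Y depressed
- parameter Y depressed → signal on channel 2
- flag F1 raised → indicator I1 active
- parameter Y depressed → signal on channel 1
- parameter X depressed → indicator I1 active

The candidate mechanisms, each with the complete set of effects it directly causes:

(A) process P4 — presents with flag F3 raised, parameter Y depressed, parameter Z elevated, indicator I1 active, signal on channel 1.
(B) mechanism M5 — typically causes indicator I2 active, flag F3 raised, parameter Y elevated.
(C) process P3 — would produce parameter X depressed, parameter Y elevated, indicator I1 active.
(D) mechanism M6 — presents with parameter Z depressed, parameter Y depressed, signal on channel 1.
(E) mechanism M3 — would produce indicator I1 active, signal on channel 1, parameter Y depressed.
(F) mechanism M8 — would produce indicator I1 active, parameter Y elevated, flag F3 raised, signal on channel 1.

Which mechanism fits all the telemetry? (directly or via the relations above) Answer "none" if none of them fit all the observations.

none

For each candidate, compare predicted effects to what was observed:
(A) process P4 — fails on parameter Z depressed (predicts parameter Z elevated, not parameter Z depressed)
(B) mechanism M5 — fails on parameter Y depressed, indicator I1 active, signal on channel 1, parameter Z depressed (predicts parameter Y elevated, not parameter Y depressed)
(C) process P3 — fails on parameter Y depressed, signal on channel 1, parameter Z depressed, flag F3 raised (predicts parameter Y elevated, not parameter Y depressed)
(D) mechanism M6 — parameter Y depressed +; indicator I1 active -; signal on channel 1 +; parameter Z depressed +; flag F3 raised -
(E) mechanism M3 — does not account for parameter Z depressed, flag F3 raised
(F) mechanism M8 — parameter Y depressed -; indicator I1 active +; signal on channel 1 +; parameter Z depressed -; flag F3 raised +
None of the listed candidates fits everything.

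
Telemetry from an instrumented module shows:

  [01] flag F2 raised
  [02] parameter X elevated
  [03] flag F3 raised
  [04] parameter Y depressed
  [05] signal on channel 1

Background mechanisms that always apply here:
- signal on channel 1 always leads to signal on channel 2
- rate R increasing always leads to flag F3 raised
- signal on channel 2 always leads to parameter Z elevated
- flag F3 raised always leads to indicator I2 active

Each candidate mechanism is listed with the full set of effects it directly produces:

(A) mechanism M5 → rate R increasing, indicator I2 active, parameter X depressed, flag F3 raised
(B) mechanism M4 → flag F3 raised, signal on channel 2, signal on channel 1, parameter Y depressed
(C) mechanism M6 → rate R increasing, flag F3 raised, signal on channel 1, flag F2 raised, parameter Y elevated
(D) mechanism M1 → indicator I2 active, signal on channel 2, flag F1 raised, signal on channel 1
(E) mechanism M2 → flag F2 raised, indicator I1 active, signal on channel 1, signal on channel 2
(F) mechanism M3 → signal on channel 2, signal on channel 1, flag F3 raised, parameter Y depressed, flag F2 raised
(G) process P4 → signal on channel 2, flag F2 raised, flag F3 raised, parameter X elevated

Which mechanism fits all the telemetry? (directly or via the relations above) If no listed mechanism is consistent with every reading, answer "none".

none

Testing each hypothesis:
(A) mechanism M5 — flag F2 raised -; parameter X elevated -; flag F3 raised +; parameter Y depressed -; signal on channel 1 -
(B) mechanism M4 — does not account for flag F2 raised, parameter X elevated
(C) mechanism M6 — flag F2 raised +; parameter X elevated -; flag F3 raised +; parameter Y depressed -; signal on channel 1 +
(D) mechanism M1 — does not account for flag F2 raised, parameter X elevated, flag F3 raised, parameter Y depressed
(E) mechanism M2 — does not account for parameter X elevated, flag F3 raised, parameter Y depressed
(F) mechanism M3 — does not account for parameter X elevated
(G) process P4 — does not account for parameter Y depressed, signal on channel 1
None of the listed candidates fits everything.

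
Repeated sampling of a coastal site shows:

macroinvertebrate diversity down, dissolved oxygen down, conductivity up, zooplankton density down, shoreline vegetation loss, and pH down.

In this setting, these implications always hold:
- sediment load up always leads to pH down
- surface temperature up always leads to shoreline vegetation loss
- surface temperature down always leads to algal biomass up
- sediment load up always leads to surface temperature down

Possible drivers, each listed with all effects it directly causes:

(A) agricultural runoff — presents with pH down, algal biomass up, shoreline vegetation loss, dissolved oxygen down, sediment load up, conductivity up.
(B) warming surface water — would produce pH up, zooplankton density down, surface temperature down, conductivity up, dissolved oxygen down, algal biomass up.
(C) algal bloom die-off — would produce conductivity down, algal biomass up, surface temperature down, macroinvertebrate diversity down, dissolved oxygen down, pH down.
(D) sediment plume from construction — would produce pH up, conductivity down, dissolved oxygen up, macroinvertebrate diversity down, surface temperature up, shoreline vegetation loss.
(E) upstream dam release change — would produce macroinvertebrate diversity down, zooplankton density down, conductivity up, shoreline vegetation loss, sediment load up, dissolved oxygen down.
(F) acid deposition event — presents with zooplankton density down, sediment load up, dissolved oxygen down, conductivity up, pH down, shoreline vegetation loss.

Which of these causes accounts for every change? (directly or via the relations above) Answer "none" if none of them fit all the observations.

E

Testing each hypothesis:
(A) agricultural runoff — does not account for macroinvertebrate diversity down, zooplankton density down
(B) warming surface water — macroinvertebrate diversity down miss; dissolved oxygen down match; conductivity up match; zooplankton density down match; shoreline vegetation loss miss; pH down miss
(C) algal bloom die-off — fails on conductivity up, zooplankton density down, shoreline vegetation loss (predicts conductivity down, not conductivity up)
(D) sediment plume from construction — macroinvertebrate diversity down match; dissolved oxygen down miss; conductivity up miss; zooplankton density down miss; shoreline vegetation loss match; pH down miss
(E) upstream dam release change — macroinvertebrate diversity down match; dissolved oxygen down match; conductivity up match; zooplankton density down match; shoreline vegetation loss match; pH down match (by sediment load up → pH down)
(F) acid deposition event — does not account for macroinvertebrate diversity down
(E) is the only candidate with no mismatches.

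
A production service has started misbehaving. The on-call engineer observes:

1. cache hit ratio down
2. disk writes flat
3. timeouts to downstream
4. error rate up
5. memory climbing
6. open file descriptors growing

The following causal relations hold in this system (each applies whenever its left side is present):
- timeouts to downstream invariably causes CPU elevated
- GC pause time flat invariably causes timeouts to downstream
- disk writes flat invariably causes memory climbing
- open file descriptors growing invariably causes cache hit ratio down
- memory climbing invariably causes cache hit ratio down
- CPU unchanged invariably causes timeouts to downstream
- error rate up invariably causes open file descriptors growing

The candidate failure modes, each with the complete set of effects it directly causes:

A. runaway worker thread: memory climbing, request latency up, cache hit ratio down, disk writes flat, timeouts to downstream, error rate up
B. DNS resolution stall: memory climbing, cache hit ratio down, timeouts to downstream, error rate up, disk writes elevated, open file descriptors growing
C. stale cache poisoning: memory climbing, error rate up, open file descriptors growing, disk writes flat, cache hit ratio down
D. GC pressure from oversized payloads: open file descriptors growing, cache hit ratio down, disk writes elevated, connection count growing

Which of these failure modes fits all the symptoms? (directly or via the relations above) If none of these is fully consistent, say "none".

Checking each candidate against the observations:
(A) runaway worker thread — cache hit ratio down match; disk writes flat match; timeouts to downstream match; error rate up match; memory climbing match; open file descriptors growing match (by error rate up → open file descriptors growing)
(B) DNS resolution stall — fails on disk writes flat (predicts disk writes elevated, not disk writes flat)
(C) stale cache poisoning — does not account for timeouts to downstream
(D) GC pressure from oversized payloads — fails on disk writes flat, timeouts to downstream, error rate up, memory climbing (predicts disk writes elevated, not disk writes flat)
(A) alone accounts for all the evidence.

A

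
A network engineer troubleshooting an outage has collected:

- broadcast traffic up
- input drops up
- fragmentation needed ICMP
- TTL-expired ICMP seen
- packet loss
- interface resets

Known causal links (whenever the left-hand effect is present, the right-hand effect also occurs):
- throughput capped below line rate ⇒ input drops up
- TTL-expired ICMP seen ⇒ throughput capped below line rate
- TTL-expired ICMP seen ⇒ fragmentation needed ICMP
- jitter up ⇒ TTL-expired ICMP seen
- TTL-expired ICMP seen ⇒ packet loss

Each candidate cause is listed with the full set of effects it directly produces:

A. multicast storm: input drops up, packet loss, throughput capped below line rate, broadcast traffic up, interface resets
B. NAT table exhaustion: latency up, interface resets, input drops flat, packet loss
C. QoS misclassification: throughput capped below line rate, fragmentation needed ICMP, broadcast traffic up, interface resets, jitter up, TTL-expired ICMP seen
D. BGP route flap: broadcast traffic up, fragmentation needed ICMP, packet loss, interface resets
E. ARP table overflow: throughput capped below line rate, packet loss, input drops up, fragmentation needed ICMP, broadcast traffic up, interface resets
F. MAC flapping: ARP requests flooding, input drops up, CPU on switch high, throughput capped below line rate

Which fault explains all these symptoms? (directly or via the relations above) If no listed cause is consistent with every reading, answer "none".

Testing each hypothesis:
(A) multicast storm — broadcast traffic up match; input drops up match; fragmentation needed ICMP miss; TTL-expired ICMP seen miss; packet loss match; interface resets match
(B) NAT table exhaustion — broadcast traffic up miss; input drops up miss; fragmentation needed ICMP miss; TTL-expired ICMP seen miss; packet loss match; interface resets match
(C) QoS misclassification — broadcast traffic up match; input drops up match (via throughput capped below line rate → input drops up); fragmentation needed ICMP match; TTL-expired ICMP seen match; packet loss match (via TTL-expired ICMP seen → packet loss); interface resets match
(D) BGP route flap — broadcast traffic up match; input drops up miss; fragmentation needed ICMP match; TTL-expired ICMP seen miss; packet loss match; interface resets match
(E) ARP table overflow — does not account for TTL-expired ICMP seen
(F) MAC flapping — broadcast traffic up miss; input drops up match; fragmentation needed ICMP miss; TTL-expired ICMP seen miss; packet loss miss; interface resets miss
(C) is the only candidate with no mismatches.

C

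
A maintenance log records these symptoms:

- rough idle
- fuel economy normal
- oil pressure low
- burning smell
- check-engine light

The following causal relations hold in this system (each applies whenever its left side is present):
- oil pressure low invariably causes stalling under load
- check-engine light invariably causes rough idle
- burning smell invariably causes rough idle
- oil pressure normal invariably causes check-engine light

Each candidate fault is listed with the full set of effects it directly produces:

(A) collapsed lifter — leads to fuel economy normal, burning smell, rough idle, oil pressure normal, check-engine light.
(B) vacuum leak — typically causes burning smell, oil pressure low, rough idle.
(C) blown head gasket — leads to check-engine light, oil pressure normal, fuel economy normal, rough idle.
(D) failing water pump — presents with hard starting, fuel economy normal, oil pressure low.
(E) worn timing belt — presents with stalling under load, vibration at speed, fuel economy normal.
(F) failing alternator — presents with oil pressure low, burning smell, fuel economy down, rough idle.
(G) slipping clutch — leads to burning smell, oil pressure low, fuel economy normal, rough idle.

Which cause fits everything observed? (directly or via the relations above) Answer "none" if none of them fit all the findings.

none

Checking each candidate against the observations:
(A) collapsed lifter — fails on oil pressure low (predicts oil pressure normal, not oil pressure low)
(B) vacuum leak — rough idle +; fuel economy normal -; oil pressure low +; burning smell +; check-engine light -
(C) blown head gasket — rough idle +; fuel economy normal +; oil pressure low -; burning smell -; check-engine light +
(D) failing water pump — rough idle -; fuel economy normal +; oil pressure low +; burning smell -; check-engine light -
(E) worn timing belt — rough idle -; fuel economy normal +; oil pressure low -; burning smell -; check-engine light -
(F) failing alternator — fails on fuel economy normal, check-engine light (predicts fuel economy down, not fuel economy normal)
(G) slipping clutch — rough idle +; fuel economy normal +; oil pressure low +; burning smell +; check-engine light -
No candidate is consistent with all observations.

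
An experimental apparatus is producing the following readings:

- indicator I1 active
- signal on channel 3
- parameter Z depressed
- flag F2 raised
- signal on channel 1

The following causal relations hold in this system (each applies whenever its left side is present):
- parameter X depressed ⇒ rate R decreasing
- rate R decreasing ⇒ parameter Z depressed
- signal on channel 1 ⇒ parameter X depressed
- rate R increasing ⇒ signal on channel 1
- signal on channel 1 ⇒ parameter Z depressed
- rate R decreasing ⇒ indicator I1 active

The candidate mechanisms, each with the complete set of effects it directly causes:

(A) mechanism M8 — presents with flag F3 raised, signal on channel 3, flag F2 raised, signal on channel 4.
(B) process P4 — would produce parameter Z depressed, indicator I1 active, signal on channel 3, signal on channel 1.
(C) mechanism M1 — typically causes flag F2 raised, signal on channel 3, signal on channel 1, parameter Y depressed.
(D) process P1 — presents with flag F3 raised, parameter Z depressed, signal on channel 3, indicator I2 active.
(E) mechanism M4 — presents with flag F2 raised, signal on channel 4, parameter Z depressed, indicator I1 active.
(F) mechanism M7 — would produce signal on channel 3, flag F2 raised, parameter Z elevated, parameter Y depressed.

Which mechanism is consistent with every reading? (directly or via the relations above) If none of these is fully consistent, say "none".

Per-candidate check:
(A) mechanism M8 — indicator I1 active ✗; signal on channel 3 ✓; parameter Z depressed ✗; flag F2 raised ✓; signal on channel 1 ✗
(B) process P4 — does not account for flag F2 raised
(C) mechanism M1 — accounts for every observation (indicator I1 active by signal on channel 1 → parameter X depressed → rate R decreasing → indicator I1 active)
(D) process P1 — indicator I1 active ✗; signal on channel 3 ✓; parameter Z depressed ✓; flag F2 raised ✗; signal on channel 1 ✗
(E) mechanism M4 — indicator I1 active ✓; signal on channel 3 ✗; parameter Z depressed ✓; flag F2 raised ✓; signal on channel 1 ✗
(F) mechanism M7 — fails on indicator I1 active, parameter Z depressed, signal on channel 1 (predicts parameter Z elevated, not parameter Z depressed)
(C) alone accounts for all the evidence.

C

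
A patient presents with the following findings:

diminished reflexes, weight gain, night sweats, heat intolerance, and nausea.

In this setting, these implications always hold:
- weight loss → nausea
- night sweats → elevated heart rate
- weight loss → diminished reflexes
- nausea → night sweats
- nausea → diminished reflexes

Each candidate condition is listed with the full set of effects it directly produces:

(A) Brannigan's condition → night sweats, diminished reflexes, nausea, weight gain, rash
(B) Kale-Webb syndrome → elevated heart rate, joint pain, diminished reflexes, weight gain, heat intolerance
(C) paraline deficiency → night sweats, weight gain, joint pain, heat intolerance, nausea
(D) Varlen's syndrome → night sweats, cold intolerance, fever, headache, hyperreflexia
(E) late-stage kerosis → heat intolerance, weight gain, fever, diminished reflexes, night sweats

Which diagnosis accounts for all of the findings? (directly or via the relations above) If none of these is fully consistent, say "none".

C

For each candidate, compare predicted effects to what was observed:
(A) Brannigan's condition — does not account for heat intolerance
(B) Kale-Webb syndrome — does not account for night sweats, nausea
(C) paraline deficiency — diminished reflexes match (via nausea → diminished reflexes); weight gain match; night sweats match; heat intolerance match; nausea match
(D) Varlen's syndrome — diminished reflexes miss; weight gain miss; night sweats match; heat intolerance miss; nausea miss
(E) late-stage kerosis — does not account for nausea
(C) is the only candidate with no mismatches.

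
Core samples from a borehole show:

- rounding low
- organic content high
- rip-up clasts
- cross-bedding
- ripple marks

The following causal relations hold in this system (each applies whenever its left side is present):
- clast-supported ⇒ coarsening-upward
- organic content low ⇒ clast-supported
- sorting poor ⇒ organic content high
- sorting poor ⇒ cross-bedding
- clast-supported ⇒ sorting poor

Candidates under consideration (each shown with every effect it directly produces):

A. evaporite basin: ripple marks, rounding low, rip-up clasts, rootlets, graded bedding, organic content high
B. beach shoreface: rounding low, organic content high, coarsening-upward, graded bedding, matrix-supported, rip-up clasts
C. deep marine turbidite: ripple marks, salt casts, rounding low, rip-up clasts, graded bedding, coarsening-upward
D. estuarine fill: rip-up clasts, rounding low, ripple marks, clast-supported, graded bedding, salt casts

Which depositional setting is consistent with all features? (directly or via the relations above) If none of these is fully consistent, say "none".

D

Checking each candidate against the observations:
(A) evaporite basin — does not account for cross-bedding
(B) beach shoreface — rounding low +; organic content high +; rip-up clasts +; cross-bedding -; ripple marks -
(C) deep marine turbidite — rounding low +; organic content high -; rip-up clasts +; cross-bedding -; ripple marks +
(D) estuarine fill — accounts for every observation (organic content high via clast-supported → sorting poor → organic content high)
(D) alone accounts for all the evidence.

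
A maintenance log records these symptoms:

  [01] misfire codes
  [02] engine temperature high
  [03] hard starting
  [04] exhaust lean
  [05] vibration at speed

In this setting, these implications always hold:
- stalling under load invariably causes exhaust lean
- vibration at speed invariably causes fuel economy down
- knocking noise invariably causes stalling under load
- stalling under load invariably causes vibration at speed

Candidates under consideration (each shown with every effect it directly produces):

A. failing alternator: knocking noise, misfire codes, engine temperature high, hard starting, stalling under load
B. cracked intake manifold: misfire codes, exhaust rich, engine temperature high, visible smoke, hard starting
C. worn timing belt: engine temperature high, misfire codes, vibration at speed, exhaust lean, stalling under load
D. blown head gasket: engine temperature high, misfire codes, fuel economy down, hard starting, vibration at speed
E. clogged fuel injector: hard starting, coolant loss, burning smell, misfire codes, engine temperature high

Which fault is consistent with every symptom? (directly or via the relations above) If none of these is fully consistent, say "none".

A

Testing each hypothesis:
(A) failing alternator — misfire codes yes; engine temperature high yes; hard starting yes; exhaust lean yes (by stalling under load → exhaust lean); vibration at speed yes (by stalling under load → vibration at speed)
(B) cracked intake manifold — misfire codes yes; engine temperature high yes; hard starting yes; exhaust lean NO; vibration at speed NO
(C) worn timing belt — does not account for hard starting
(D) blown head gasket — misfire codes yes; engine temperature high yes; hard starting yes; exhaust lean NO; vibration at speed yes
(E) clogged fuel injector — does not account for exhaust lean, vibration at speed
Only (A) is consistent with every observation.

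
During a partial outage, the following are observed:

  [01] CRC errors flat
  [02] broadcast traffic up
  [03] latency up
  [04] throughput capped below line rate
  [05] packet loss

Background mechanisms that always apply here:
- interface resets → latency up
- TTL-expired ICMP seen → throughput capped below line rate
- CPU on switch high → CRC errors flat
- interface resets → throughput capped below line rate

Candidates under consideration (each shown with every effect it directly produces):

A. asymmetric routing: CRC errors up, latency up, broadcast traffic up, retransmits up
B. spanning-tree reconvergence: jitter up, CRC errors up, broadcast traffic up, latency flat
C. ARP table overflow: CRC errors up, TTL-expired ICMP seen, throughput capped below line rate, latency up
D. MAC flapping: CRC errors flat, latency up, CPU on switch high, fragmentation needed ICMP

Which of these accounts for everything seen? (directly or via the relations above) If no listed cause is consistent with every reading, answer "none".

Checking each candidate against the observations:
(A) asymmetric routing — fails on CRC errors flat, throughput capped below line rate, packet loss (predicts CRC errors up, not CRC errors flat)
(B) spanning-tree reconvergence — CRC errors flat miss; broadcast traffic up match; latency up miss; throughput capped below line rate miss; packet loss miss
(C) ARP table overflow — CRC errors flat miss; broadcast traffic up miss; latency up match; throughput capped below line rate match; packet loss miss
(D) MAC flapping — does not account for broadcast traffic up, throughput capped below line rate, packet loss
Every candidate fails on at least one observation.

none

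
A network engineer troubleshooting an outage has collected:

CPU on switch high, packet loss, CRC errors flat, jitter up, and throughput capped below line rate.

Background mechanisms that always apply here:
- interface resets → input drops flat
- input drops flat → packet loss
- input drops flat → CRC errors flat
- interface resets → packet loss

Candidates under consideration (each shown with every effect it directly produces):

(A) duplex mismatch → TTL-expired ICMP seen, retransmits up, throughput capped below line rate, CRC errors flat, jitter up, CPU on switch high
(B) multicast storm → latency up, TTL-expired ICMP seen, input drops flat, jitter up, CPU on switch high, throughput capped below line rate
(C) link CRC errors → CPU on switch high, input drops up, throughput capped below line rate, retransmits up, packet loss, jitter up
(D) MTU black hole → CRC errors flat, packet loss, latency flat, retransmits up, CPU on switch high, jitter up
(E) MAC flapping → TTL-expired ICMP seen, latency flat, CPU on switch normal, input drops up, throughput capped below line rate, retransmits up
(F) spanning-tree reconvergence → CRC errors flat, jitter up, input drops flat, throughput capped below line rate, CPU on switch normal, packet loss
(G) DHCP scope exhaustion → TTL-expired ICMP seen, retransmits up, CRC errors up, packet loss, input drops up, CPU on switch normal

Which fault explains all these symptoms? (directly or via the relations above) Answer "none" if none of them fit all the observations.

Testing each hypothesis:
(A) duplex mismatch — does not account for packet loss
(B) multicast storm — accounts for every observation (packet loss by input drops flat → packet loss)
(C) link CRC errors — does not account for CRC errors flat
(D) MTU black hole — CPU on switch high ✓; packet loss ✓; CRC errors flat ✓; jitter up ✓; throughput capped below line rate ✗
(E) MAC flapping — CPU on switch high ✗; packet loss ✗; CRC errors flat ✗; jitter up ✗; throughput capped below line rate ✓
(F) spanning-tree reconvergence — fails on CPU on switch high (predicts CPU on switch normal, not CPU on switch high)
(G) DHCP scope exhaustion — CPU on switch high ✗; packet loss ✓; CRC errors flat ✗; jitter up ✗; throughput capped below line rate ✗
Only (B) is consistent with every observation.

B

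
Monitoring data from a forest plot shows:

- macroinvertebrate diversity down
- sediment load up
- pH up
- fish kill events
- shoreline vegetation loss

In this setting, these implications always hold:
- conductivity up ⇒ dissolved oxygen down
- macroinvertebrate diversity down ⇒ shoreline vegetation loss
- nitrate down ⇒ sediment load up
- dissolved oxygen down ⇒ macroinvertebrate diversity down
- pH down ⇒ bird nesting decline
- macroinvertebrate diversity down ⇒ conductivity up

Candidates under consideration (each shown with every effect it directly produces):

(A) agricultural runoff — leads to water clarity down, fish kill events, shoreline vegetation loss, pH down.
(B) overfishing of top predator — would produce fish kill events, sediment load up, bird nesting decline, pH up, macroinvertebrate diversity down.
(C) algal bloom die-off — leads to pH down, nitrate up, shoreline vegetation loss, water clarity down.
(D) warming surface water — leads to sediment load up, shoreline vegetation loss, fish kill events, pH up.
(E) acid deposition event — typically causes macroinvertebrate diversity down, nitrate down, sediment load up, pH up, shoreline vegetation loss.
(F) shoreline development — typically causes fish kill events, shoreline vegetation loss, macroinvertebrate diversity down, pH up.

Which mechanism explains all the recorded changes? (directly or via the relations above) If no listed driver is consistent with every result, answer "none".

B

Testing each hypothesis:
(A) agricultural runoff — macroinvertebrate diversity down miss; sediment load up miss; pH up miss; fish kill events match; shoreline vegetation loss match
(B) overfishing of top predator — macroinvertebrate diversity down match; sediment load up match; pH up match; fish kill events match; shoreline vegetation loss match (through macroinvertebrate diversity down → shoreline vegetation loss)
(C) algal bloom die-off — fails on macroinvertebrate diversity down, sediment load up, pH up, fish kill events (predicts pH down, not pH up)
(D) warming surface water — macroinvertebrate diversity down miss; sediment load up match; pH up match; fish kill events match; shoreline vegetation loss match
(E) acid deposition event — macroinvertebrate diversity down match; sediment load up match; pH up match; fish kill events miss; shoreline vegetation loss match
(F) shoreline development — macroinvertebrate diversity down match; sediment load up miss; pH up match; fish kill events match; shoreline vegetation loss match
Only (B) is consistent with every observation.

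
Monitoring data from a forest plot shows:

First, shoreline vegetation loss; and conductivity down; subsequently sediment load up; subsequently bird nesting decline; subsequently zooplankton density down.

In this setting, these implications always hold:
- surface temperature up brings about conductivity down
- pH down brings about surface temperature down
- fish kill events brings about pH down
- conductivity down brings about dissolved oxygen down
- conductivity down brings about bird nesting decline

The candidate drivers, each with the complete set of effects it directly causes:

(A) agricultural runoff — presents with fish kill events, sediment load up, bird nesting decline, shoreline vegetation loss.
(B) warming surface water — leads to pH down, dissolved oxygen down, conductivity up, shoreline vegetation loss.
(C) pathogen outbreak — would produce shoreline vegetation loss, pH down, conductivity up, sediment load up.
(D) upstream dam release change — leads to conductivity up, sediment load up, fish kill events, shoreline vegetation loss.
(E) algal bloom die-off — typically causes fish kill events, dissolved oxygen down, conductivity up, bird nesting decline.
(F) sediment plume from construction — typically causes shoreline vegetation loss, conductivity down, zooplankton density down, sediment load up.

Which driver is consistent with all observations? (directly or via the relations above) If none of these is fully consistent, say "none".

Checking each candidate against the observations:
(A) agricultural runoff — does not account for conductivity down, zooplankton density down
(B) warming surface water — shoreline vegetation loss match; conductivity down miss; sediment load up miss; bird nesting decline miss; zooplankton density down miss
(C) pathogen outbreak — fails on conductivity down, bird nesting decline, zooplankton density down (predicts conductivity up, not conductivity down)
(D) upstream dam release change — shoreline vegetation loss match; conductivity down miss; sediment load up match; bird nesting decline miss; zooplankton density down miss
(E) algal bloom die-off — fails on shoreline vegetation loss, conductivity down, sediment load up, zooplankton density down (predicts conductivity up, not conductivity down)
(F) sediment plume from construction — shoreline vegetation loss match; conductivity down match; sediment load up match; bird nesting decline match (via conductivity down → bird nesting decline); zooplankton density down match
(F) alone accounts for all the evidence.

F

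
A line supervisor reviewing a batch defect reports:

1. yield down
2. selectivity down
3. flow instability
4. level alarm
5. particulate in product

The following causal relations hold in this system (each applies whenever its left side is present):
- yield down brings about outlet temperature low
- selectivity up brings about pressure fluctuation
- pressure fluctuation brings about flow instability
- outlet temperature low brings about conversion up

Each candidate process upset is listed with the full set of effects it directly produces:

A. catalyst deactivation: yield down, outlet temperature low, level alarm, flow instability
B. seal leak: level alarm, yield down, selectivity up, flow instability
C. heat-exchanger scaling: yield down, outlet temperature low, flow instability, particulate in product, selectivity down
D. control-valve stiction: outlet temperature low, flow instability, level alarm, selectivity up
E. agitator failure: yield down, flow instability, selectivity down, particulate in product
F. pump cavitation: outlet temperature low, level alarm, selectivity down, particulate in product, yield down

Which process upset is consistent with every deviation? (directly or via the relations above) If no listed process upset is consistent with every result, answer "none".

none

Checking each candidate against the observations:
(A) catalyst deactivation — yield down +; selectivity down -; flow instability +; level alarm +; particulate in product -
(B) seal leak — fails on selectivity down, particulate in product (predicts selectivity up, not selectivity down)
(C) heat-exchanger scaling — yield down +; selectivity down +; flow instability +; level alarm -; particulate in product +
(D) control-valve stiction — yield down -; selectivity down -; flow instability +; level alarm +; particulate in product -
(E) agitator failure — does not account for level alarm
(F) pump cavitation — does not account for flow instability
No candidate is consistent with all observations.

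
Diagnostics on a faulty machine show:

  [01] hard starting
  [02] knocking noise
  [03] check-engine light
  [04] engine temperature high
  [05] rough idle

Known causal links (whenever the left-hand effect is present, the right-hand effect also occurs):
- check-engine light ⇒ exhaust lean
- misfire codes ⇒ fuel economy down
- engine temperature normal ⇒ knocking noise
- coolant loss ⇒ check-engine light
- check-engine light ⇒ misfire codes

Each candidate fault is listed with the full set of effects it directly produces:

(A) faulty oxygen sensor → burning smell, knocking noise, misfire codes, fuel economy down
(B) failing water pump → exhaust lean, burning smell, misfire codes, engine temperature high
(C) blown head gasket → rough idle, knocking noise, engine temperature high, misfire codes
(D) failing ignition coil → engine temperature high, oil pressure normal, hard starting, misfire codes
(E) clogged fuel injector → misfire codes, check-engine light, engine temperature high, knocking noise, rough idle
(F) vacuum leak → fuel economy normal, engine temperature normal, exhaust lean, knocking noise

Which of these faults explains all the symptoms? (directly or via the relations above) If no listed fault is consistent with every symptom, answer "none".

none

Per-candidate check:
(A) faulty oxygen sensor — does not account for hard starting, check-engine light, engine temperature high, rough idle
(B) failing water pump — does not account for hard starting, knocking noise, check-engine light, rough idle
(C) blown head gasket — hard starting ✗; knocking noise ✓; check-engine light ✗; engine temperature high ✓; rough idle ✓
(D) failing ignition coil — does not account for knocking noise, check-engine light, rough idle
(E) clogged fuel injector — hard starting ✗; knocking noise ✓; check-engine light ✓; engine temperature high ✓; rough idle ✓
(F) vacuum leak — hard starting ✗; knocking noise ✓; check-engine light ✗; engine temperature high ✗; rough idle ✗
None of the listed candidates fits everything.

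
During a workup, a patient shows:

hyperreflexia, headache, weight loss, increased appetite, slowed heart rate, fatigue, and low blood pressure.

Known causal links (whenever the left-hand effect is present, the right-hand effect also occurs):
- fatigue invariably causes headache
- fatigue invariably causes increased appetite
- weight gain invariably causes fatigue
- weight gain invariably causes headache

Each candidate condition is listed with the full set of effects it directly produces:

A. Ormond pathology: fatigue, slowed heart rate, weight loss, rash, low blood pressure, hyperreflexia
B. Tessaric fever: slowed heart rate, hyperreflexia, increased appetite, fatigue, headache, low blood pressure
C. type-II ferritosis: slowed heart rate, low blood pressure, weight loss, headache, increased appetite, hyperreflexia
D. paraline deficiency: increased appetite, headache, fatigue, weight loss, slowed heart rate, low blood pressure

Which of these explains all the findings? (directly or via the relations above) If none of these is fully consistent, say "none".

A

Per-candidate check:
(A) Ormond pathology — accounts for every observation (headache through fatigue → headache)
(B) Tessaric fever — does not account for weight loss
(C) type-II ferritosis — hyperreflexia +; headache +; weight loss +; increased appetite +; slowed heart rate +; fatigue -; low blood pressure +
(D) paraline deficiency — does not account for hyperreflexia
(A) is the only candidate with no mismatches.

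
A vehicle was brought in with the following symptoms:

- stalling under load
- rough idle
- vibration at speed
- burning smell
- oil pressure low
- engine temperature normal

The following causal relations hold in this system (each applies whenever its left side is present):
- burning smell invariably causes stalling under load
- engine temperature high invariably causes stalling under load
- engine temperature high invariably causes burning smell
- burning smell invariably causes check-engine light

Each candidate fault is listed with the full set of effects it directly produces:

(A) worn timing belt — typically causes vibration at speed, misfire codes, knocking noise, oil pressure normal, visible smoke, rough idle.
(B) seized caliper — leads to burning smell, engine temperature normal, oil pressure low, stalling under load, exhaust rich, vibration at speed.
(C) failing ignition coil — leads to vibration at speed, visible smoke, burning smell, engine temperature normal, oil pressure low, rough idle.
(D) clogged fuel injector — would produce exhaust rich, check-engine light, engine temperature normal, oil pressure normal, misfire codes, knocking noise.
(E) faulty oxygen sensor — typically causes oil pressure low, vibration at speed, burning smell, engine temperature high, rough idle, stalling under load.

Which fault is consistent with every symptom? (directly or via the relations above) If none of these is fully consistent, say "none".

Checking each candidate against the observations:
(A) worn timing belt — fails on stalling under load, burning smell, oil pressure low, engine temperature normal (predicts oil pressure normal, not oil pressure low)
(B) seized caliper — does not account for rough idle
(C) failing ignition coil — stalling under load yes (by burning smell → stalling under load); rough idle yes; vibration at speed yes; burning smell yes; oil pressure low yes; engine temperature normal yes
(D) clogged fuel injector — stalling under load NO; rough idle NO; vibration at speed NO; burning smell NO; oil pressure low NO; engine temperature normal yes
(E) faulty oxygen sensor — stalling under load yes; rough idle yes; vibration at speed yes; burning smell yes; oil pressure low yes; engine temperature normal NO
(C) alone accounts for all the evidence.

C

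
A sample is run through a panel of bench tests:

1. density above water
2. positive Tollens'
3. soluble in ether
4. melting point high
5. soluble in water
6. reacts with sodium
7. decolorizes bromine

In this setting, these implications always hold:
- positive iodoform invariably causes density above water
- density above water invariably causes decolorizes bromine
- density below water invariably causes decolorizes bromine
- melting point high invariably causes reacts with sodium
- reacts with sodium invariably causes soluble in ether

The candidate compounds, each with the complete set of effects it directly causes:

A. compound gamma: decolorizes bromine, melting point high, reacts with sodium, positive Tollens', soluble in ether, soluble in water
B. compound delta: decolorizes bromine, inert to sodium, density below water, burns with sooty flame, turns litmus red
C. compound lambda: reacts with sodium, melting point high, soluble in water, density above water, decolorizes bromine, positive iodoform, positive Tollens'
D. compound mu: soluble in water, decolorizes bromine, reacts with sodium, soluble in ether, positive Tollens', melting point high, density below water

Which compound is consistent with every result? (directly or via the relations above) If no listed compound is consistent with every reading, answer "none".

Testing each hypothesis:
(A) compound gamma — does not account for density above water
(B) compound delta — fails on density above water, positive Tollens', soluble in ether, melting point high, soluble in water, reacts with sodium (predicts density below water, not density above water; predicts inert to sodium, not reacts with sodium)
(C) compound lambda — accounts for every observation (soluble in ether via reacts with sodium → soluble in ether)
(D) compound mu — fails on density above water (predicts density below water, not density above water)
(C) is the only candidate with no mismatches.

C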